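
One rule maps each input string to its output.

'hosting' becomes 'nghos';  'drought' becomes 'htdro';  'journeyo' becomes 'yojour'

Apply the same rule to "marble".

lema

In each case the input is transformed by: move the last 2 characters to the front (rotate right by 2), then delete the last 2 characters.
So "marble" becomes "lema".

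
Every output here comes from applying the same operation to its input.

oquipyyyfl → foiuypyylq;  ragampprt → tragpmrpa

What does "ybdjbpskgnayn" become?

nyjdpbksngyab

Rule — swap each adjacent pair of characters (1↔2, 3↔4, ...), then swap the first and last characters.
For "ybdjbpskgnayn", step one produces "byjdpbksngyan"; step two turns that into "nyjdpbksngyab".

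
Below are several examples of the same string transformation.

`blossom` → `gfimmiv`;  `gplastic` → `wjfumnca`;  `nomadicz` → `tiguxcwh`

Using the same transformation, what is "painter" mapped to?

The pattern: shift every letter 6 places backward in the alphabet (wrapping around), then swap the first and last characters.
Starting from "painter": after the first operation, "juchnyl"; after the second, "luchnyj".

luchnyj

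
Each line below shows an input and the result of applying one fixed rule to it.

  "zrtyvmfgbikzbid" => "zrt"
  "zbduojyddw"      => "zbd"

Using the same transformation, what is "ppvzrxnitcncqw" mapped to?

What's happening: keep only the first 3 characters.
Doing the same to "ppvzrxnitcncqw": "ppv".

ppv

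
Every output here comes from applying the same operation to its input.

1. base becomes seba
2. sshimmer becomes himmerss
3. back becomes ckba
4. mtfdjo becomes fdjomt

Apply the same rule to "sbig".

igsb

The rule is to move the first 2 characters to the end (rotate left by 2).
On "sbig" that produces "igsb".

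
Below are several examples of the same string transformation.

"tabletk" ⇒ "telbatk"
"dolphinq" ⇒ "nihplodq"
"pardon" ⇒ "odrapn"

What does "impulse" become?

What's happening: reverse the string, then move the first character to the end.
Applying that to "impulse" gives "slupmie".

slupmie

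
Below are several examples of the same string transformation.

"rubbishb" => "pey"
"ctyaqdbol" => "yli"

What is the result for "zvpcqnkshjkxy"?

huv

In each case the input is transformed by: shift every letter 3 places backward in the alphabet (wrapping around), then keep only the last 3 characters.
On "zvpcqnkshjkxy": the first step gives "wsmznkhpeghuv", and the second then gives "huv".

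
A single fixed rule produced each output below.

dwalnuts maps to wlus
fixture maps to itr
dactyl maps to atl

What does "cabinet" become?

Each output is the input with this applied: keep every other character starting from the second (positions 2nd, 4th, 6th, ...).
For "cabinet" the result is "aie".

aie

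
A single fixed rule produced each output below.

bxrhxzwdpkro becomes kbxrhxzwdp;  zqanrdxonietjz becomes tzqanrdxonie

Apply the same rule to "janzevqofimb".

The rule is to delete the last 2 characters, then move the last character to the front.
Working it through for "janzevqofimb": intermediate "janzevqofi", final "ijanzevqof".

ijanzevqof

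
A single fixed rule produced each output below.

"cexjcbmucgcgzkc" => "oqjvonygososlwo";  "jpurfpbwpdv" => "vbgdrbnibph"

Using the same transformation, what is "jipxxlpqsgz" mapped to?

The transformation: shift every letter 12 places forward in the alphabet (wrapping around).
On "jipxxlpqsgz" that produces "vubjjxbcesl".

vubjjxbcesl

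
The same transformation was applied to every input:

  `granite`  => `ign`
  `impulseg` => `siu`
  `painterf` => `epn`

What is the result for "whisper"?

The transformation: move the last 3 characters to the front (rotate right by 3), then keep one character in every 3, starting at position 1 (positions 1st, 4th, 7th, ...).
For "whisper", step one produces "perwhis"; step two turns that into "pws".

pws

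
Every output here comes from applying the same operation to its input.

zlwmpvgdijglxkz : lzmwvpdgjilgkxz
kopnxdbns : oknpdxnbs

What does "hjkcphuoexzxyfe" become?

In each case the input is transformed by: swap each adjacent pair of characters (1↔2, 3↔4, ...).
For "hjkcphuoexzxyfe" the result is "jhckhpouxexzfye".

jhckhpouxexzfye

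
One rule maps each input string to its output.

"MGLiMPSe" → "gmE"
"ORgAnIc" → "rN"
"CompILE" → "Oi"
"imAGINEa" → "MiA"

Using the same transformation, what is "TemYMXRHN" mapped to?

Emh

What's happening: keep one character in every 3, starting at position 2 (positions 2nd, 5th, 8th, ...), then flip the case of every letter.
For "TemYMXRHN", step one produces "eMH"; step two turns that into "Emh".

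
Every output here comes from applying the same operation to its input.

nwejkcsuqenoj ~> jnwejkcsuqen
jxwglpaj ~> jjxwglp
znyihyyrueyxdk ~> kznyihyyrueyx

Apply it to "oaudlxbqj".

joaudlxb

In each case the input is transformed by: move the last 2 characters to the front (rotate right by 2), then delete the first character.
Applying that to "oaudlxbqj" gives "joaudlxb".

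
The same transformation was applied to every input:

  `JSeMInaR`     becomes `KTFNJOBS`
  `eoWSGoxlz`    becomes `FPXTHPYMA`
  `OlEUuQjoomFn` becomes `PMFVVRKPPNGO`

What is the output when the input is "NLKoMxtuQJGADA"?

OMLPNYUVRKHBEB

Each output is the input with this applied: shift every letter 1 place forward in the alphabet (wrapping around), then convert every letter to uppercase.
For "NLKoMxtuQJGADA" the result is "OMLPNYUVRKHBEB".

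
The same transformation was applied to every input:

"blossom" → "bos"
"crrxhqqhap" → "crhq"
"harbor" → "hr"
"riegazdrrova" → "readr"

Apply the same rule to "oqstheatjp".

Rule — keep every other character starting from the first (positions 1st, 3rd, 5th, ...), then delete the last character.
On "oqstheatjp": the first step gives "oshaj", and the second then gives "osha".
(Check on "riegazdrrova": → "readrv" → "readr" ✓)

osha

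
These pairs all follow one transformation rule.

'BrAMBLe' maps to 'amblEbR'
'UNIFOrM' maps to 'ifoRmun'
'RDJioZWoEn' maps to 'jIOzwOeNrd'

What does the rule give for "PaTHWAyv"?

thwaYVpA

The transformation: flip the case of every letter, then move the first 2 characters to the end (rotate left by 2).
Applying both steps to "PaTHWAyv": "pAthwaYV", then "thwaYVpA".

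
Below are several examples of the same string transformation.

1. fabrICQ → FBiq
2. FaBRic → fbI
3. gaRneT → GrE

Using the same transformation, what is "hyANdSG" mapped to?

In each case the input is transformed by: keep every other character starting from the first (positions 1st, 3rd, 5th, ...), then flip the case of every letter.
For "hyANdSG" the result is "HaDg".

HaDg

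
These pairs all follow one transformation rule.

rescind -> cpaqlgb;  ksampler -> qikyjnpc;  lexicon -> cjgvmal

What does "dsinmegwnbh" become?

Each output is the input with this applied: shift every letter 2 places backward in the alphabet (wrapping around), then swap each adjacent pair of characters (1↔2, 3↔4, ...).
For "dsinmegwnbh", step one produces "bqglkceulzf"; step two turns that into "qblgckuezlf".

qblgckuezlf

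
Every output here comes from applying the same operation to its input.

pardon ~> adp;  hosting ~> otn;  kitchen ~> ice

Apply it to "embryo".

Rule — swap the first and last characters, then keep every other character starting from the second (positions 2nd, 4th, 6th, ...).
For "embryo", step one produces "ombrye"; step two turns that into "mre".

mre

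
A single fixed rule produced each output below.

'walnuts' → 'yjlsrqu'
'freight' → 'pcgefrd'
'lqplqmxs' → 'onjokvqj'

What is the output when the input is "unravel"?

lpytcjs

Each output is the input with this applied: move the first character to the end, then shift every letter 2 places backward in the alphabet (wrapping around).
For "unravel" the result is "lpytcjs".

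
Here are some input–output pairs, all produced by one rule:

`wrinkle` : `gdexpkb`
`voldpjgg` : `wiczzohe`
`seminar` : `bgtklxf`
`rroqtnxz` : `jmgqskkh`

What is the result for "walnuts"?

The rule is to move the first 3 characters to the end (rotate left by 3), then shift every letter 7 places backward in the alphabet (wrapping around).
Applying both steps to "walnuts": "nutswal", then "gnmlpte".

gnmlpte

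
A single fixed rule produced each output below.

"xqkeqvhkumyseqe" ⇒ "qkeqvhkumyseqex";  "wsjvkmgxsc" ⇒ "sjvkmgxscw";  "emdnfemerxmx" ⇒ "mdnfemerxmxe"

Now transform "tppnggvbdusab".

The pattern: move the first character to the end.
On "tppnggvbdusab" that produces "ppnggvbdusabt".

ppnggvbdusabt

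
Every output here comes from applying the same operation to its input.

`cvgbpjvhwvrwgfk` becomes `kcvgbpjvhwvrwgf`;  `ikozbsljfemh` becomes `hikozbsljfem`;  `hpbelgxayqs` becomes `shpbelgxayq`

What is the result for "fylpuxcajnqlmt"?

What's happening: move the last character to the front.
On "fylpuxcajnqlmt" that produces "tfylpuxcajnqlm".

tfylpuxcajnqlm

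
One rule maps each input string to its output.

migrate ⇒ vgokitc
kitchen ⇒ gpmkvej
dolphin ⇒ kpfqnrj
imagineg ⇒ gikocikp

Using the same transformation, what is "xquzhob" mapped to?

qdzswbj

Rule — move the last 2 characters to the front (rotate right by 2), then shift every letter 2 places forward in the alphabet (wrapping around).
On "xquzhob": the first step gives "obxquzh", and the second then gives "qdzswbj".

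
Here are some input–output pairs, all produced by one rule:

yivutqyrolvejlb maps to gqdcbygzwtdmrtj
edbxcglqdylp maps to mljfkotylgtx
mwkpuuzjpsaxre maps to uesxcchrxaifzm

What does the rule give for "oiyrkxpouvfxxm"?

wqgzsfxwcdnffu

The transformation: shift every letter 8 places forward in the alphabet (wrapping around).
On "oiyrkxpouvfxxm" that produces "wqgzsfxwcdnffu".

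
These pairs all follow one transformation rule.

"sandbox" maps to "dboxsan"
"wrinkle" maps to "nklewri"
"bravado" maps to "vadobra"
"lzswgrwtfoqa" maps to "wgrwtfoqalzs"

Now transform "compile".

What's happening: move the first 3 characters to the end (rotate left by 3).
Applying that to "compile" gives "pilecom".

pilecom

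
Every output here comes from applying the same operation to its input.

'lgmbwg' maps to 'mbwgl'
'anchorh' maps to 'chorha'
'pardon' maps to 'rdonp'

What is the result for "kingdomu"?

What's happening: move the first character to the end, then delete the first character.
Working it through for "kingdomu": intermediate "ingdomuk", final "ngdomuk".

ngdomuk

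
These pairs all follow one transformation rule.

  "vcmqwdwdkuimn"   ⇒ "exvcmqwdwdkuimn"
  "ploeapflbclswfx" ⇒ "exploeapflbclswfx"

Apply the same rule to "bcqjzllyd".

exbcqjzllyd

Rule — prepend "ex".
So "bcqjzllyd" becomes "exbcqjzllyd".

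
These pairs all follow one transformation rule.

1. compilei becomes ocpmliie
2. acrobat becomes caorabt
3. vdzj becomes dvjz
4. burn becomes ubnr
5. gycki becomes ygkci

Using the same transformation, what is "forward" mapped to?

ofwrrad

What's happening: swap each adjacent pair of characters (1↔2, 3↔4, ...).
For "forward" the result is "ofwrrad".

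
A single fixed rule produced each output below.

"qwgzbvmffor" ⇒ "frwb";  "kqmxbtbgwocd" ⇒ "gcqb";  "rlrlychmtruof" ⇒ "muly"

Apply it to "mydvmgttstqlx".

tqym

Rule — keep one character in every 3, starting at position 2 (positions 2nd, 5th, 8th, ...), then swap the front and back halves of the string.
Starting from "mydvmgttstqlx": after the first operation, "ymtq"; after the second, "tqym".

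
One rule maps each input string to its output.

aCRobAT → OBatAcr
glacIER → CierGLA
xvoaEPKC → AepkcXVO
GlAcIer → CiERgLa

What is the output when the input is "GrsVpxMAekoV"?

vPXmaEKOvgRS

The rule is to flip the case of every letter, then move the first 3 characters to the end (rotate left by 3).
For "GrsVpxMAekoV" the result is "vPXmaEKOvgRS".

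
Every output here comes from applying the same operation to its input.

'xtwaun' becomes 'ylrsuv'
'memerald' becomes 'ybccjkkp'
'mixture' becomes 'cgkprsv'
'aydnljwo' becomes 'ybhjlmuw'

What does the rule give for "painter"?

In each case the input is transformed by: sort the characters into alphabetical order, then shift every letter 2 places backward in the alphabet (wrapping around).
"painter" → "aeinprt" → "ycglnpr".

ycglnpr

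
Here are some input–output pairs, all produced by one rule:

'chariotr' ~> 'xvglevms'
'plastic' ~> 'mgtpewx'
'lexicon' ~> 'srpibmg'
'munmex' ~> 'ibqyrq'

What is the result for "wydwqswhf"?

The rule is to shift every letter 4 places forward in the alphabet (wrapping around), then move the last 2 characters to the front (rotate right by 2).
Working it through for "wydwqswhf": intermediate "achauwalj", final "ljachauwa".

ljachauwa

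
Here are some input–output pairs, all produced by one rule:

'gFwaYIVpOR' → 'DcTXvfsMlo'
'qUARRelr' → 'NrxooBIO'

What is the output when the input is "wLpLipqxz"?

The transformation: flip the case of every letter, then shift every letter 3 places backward in the alphabet (wrapping around).
Starting from "wLpLipqxz": after the first operation, "WlPlIPQXZ"; after the second, "TiMiFMNUW".

TiMiFMNUW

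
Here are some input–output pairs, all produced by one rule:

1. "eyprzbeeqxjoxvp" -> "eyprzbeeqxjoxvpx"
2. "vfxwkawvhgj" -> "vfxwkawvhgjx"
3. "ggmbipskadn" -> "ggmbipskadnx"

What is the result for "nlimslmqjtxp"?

Each output is the input with this applied: append "x".
So "nlimslmqjtxp" becomes "nlimslmqjtxpx".

nlimslmqjtxpx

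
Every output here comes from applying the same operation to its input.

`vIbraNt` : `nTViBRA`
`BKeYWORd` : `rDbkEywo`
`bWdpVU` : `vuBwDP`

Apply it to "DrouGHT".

Looking at the pairs, the operation is to flip the case of every letter, then move the last 2 characters to the front (rotate right by 2).
Applying both steps to "DrouGHT": "dROUght", then "htdROUg".

htdROUg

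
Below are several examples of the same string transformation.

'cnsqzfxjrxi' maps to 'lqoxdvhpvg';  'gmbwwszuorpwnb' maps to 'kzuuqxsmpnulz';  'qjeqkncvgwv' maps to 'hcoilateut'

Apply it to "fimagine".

Each output is the input with this applied: shift every letter 2 places backward in the alphabet (wrapping around), then delete the first character.
"fimagine" → "dgkyeglc" → "gkyeglc".
(Check on "cnsqzfxjrxi": → "alqoxdvhpvg" → "lqoxdvhpvg" ✓)

gkyeglc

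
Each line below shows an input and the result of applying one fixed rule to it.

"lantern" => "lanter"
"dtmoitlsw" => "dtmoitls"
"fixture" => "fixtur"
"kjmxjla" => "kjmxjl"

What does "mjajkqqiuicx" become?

mjajkqqiuic

Looking at the pairs, the operation is to delete the last character.
"mjajkqqiuicx" → "mjajkqqiuic".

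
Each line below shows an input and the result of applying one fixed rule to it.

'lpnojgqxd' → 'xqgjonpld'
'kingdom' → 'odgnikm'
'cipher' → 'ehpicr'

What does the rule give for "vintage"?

Rule — reverse the string, then move the first character to the end.
Applying both steps to "vintage": "egatniv", then "gatnive".

gatnive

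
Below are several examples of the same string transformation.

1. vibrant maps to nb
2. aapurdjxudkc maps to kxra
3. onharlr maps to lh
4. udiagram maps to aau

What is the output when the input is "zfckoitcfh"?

Looking at the pairs, the operation is to reverse the string, then keep one character in every 3, starting at position 2 (positions 2nd, 5th, 8th, ...).
So "zfckoitcfh" becomes "fic".
(Check on "onharlr": → "rlrahno" → "lh" ✓)

fic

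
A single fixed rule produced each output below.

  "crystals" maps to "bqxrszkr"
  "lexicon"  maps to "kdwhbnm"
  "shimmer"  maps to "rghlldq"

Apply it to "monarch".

The rule is to shift every letter 1 place backward in the alphabet (wrapping around).
So "monarch" becomes "lnmzqbg".

lnmzqbg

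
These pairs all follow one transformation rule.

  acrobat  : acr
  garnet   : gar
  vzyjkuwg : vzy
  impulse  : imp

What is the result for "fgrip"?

In each case the input is transformed by: keep only the first 3 characters.
So "fgrip" becomes "fgr".

fgr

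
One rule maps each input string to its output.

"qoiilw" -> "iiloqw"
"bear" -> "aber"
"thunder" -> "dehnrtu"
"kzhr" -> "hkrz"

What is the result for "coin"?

cino

The transformation: sort the characters into alphabetical order.
On "coin" that produces "cino".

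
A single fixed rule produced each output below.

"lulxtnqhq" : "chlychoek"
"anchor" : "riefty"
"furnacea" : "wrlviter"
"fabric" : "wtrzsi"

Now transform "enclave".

vvemtrc

Each output is the input with this applied: take characters alternately from the front and the back (1st, last, 2nd, 2nd-last, ...), then shift every letter 9 places backward in the alphabet (wrapping around).
On "enclave": the first step gives "eenvcal", and the second then gives "vvemtrc".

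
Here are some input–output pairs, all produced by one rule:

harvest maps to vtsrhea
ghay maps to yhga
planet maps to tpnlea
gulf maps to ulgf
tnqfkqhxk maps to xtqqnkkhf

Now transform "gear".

The rule is to sort the characters into reverse alphabetical order.
So "gear" becomes "rgea".

rgea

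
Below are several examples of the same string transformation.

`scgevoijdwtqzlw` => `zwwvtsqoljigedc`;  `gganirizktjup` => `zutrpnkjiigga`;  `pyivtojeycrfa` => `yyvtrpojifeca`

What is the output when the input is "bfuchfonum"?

uuonmhffcb

What's happening: sort the characters into reverse alphabetical order.
"bfuchfonum" → "uuonmhffcb".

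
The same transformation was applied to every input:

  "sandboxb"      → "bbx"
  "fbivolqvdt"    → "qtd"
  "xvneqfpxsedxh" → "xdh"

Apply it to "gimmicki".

iik

The rule is to swap each adjacent pair of characters (1↔2, 3↔4, ...), then keep only the last 3 characters.
For "gimmicki" the result is "iik".
(Check on "xvneqfpxsedxh": → "vxenfqxpesxdh" → "xdh" ✓)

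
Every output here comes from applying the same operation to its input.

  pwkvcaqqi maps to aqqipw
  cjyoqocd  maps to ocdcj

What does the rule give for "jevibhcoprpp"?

hcoprppje

The transformation: move the first 2 characters to the end (rotate left by 2), then delete the first 3 characters.
Doing the same to "jevibhcoprpp": "hcoprppje".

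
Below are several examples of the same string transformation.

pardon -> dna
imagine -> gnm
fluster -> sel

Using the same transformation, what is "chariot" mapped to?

roh

The pattern: keep every other character starting from the second (positions 2nd, 4th, 6th, ...), then move the first character to the end.
Applying that to "chariot" gives "roh".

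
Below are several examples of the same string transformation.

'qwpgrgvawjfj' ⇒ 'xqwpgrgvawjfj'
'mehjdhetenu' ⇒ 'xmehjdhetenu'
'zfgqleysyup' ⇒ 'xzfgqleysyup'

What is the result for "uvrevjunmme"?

The pattern: prepend "x".
So "uvrevjunmme" becomes "xuvrevjunmme".

xuvrevjunmme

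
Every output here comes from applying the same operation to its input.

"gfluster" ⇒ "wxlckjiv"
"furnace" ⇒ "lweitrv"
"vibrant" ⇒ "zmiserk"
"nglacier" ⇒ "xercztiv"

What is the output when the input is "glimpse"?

The transformation: swap each adjacent pair of characters (1↔2, 3↔4, ...), then shift every letter 9 places backward in the alphabet (wrapping around).
Applying both steps to "glimpse": "lgmispe", then "cxdzjgv".

cxdzjgv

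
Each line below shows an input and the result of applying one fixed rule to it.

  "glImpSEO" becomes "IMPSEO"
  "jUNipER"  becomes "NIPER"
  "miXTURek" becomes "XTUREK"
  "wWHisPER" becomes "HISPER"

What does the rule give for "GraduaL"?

Rule — delete the first 2 characters, then convert every letter to uppercase.
On "GraduaL" that produces "ADUAL".

ADUAL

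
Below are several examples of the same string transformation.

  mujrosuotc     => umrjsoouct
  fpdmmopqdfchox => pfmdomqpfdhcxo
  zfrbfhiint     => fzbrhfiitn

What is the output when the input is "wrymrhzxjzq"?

Rule — swap each adjacent pair of characters (1↔2, 3↔4, ...).
So "wrymrhzxjzq" becomes "rwmyhrxzzjq".

rwmyhrxzzjq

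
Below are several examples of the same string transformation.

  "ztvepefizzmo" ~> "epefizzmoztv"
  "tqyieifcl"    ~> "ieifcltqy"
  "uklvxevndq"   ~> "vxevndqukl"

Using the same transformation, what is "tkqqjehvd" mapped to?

qjehvdtkq

In each case the input is transformed by: move the first 3 characters to the end (rotate left by 3).
For "tkqqjehvd" the result is "qjehvdtkq".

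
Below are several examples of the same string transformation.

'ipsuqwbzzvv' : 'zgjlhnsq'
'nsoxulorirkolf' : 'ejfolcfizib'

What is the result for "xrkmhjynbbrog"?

oibdyapess

What's happening: shift every letter 9 places backward in the alphabet (wrapping around), then delete the last 3 characters.
"xrkmhjynbbrog" → "oibdyapessifx" → "oibdyapess".
(Check on "nsoxulorirkolf": → "ejfolcfizibfcw" → "ejfolcfizib" ✓)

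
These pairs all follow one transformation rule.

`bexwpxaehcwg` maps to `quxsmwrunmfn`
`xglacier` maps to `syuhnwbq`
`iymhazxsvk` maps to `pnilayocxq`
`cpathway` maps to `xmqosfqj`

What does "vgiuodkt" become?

etajlwyk

Looking at the pairs, the operation is to shift every letter 10 places backward in the alphabet (wrapping around), then swap the front and back halves of the string.
"vgiuodkt" → "etajlwyk".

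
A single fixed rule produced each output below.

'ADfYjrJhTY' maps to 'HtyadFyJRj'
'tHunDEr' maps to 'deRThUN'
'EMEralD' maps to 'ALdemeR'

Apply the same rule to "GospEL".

PelgOS

The pattern: flip the case of every letter, then move the last 3 characters to the front (rotate right by 3).
Working it through for "GospEL": intermediate "gOSPel", final "PelgOS".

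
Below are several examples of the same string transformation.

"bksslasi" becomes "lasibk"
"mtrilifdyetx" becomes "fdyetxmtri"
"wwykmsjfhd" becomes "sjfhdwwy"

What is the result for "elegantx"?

Each output is the input with this applied: swap the front and back halves of the string, then delete the last 2 characters.
For "elegantx" the result is "antxel".

antxel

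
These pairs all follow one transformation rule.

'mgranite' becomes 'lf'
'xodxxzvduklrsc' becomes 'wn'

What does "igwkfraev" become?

hf

The transformation: shift every letter 1 place backward in the alphabet (wrapping around), then keep only the first 2 characters.
Working it through for "igwkfraev": intermediate "hfvjeqzdu", final "hf".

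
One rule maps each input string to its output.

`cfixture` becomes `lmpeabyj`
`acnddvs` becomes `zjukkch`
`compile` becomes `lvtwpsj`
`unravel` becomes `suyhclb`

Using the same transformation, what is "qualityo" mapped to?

vbhspafx

The pattern: swap the first and last characters, then shift every letter 7 places forward in the alphabet (wrapping around).
For "qualityo", step one produces "oualityq"; step two turns that into "vbhspafx".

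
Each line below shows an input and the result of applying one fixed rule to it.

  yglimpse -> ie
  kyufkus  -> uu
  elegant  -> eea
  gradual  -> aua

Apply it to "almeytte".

aee

Rule — keep only the vowels.
So "almeytte" becomes "aee".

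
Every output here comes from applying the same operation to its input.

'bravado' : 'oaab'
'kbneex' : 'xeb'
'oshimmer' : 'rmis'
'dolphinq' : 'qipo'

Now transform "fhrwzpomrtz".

zrozrf

Looking at the pairs, the operation is to reverse the string, then keep every other character starting from the first (positions 1st, 3rd, 5th, ...).
For "fhrwzpomrtz", step one produces "ztrmopzwrhf"; step two turns that into "zrozrf".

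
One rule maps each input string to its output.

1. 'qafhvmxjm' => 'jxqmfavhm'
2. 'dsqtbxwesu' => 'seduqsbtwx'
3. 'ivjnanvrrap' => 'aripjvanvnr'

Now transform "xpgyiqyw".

yqxwgpiy

In each case the input is transformed by: move the last 3 characters to the front (rotate right by 3), then swap each adjacent pair of characters (1↔2, 3↔4, ...).
For "xpgyiqyw", step one produces "qywxpgyi"; step two turns that into "yqxwgpiy".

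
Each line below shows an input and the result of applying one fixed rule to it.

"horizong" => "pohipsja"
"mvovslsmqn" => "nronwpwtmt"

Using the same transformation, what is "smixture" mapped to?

What's happening: move the last 3 characters to the front (rotate right by 3), then shift every letter 1 place forward in the alphabet (wrapping around).
On "smixture": the first step gives "uresmixt", and the second then gives "vsftnjyu".

vsftnjyu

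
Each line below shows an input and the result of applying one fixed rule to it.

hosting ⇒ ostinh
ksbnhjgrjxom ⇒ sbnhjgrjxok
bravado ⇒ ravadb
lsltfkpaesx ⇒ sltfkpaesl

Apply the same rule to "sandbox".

The rule is to swap the first and last characters, then delete the first character.
On "sandbox": the first step gives "xandbos", and the second then gives "andbos".

andbos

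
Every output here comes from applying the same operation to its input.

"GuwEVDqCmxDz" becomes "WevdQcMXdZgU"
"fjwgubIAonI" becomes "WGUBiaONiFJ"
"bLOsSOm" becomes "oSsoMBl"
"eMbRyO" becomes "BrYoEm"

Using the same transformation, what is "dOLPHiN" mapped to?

lphInDo

In each case the input is transformed by: move the first 2 characters to the end (rotate left by 2), then flip the case of every letter.
On "dOLPHiN": the first step gives "LPHiNdO", and the second then gives "lphInDo".
(Check on "GuwEVDqCmxDz": → "wEVDqCmxDzGu" → "WevdQcMXdZgU" ✓)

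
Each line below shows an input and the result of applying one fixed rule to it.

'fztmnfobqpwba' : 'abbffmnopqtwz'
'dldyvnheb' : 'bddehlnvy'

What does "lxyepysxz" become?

elpsxxyyz

The pattern: sort the characters into alphabetical order.
Doing the same to "lxyepysxz": "elpsxxyyz".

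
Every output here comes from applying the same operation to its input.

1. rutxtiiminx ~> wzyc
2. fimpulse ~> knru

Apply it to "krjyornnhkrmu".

pwod

In each case the input is transformed by: shift every letter 5 places forward in the alphabet (wrapping around), then keep only the first 4 characters.
"krjyornnhkrmu" → "pwod".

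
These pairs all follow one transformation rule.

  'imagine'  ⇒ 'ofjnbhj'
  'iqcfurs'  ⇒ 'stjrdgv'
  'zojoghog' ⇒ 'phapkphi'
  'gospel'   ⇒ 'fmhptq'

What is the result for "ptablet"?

Looking at the pairs, the operation is to shift every letter 1 place forward in the alphabet (wrapping around), then move the last 2 characters to the front (rotate right by 2).
"ptablet" → "fuqubcm".
(Check on "iqcfurs": → "jrdgvst" → "stjrdgv" ✓)

fuqubcm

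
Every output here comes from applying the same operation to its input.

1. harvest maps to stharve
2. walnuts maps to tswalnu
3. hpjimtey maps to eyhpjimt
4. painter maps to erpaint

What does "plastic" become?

The pattern: move the last 2 characters to the front (rotate right by 2).
"plastic" → "icplast".

icplast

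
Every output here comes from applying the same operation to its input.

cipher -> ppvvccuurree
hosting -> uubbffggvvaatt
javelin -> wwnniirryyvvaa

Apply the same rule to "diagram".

Each output is the input with this applied: double every character, then shift every letter 13 places forward in the alphabet (wrapping around) — i.e. ROT13.
Starting from "diagram": after the first operation, "ddiiaaggrraamm"; after the second, "qqvvnntteennzz".
(Check on "hosting": → "hhoossttiinngg" → "uubbffggvvaatt" ✓)

qqvvnntteennzz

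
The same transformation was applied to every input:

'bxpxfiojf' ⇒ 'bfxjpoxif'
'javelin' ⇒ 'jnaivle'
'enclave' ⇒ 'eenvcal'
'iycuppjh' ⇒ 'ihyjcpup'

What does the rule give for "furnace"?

What's happening: take characters alternately from the front and the back (1st, last, 2nd, 2nd-last, ...).
Doing the same to "furnace": "feucran".

feucran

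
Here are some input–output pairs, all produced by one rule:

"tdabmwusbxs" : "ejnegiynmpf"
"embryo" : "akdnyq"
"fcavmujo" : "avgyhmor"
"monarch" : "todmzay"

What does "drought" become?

In each case the input is transformed by: shift every letter 12 places forward in the alphabet (wrapping around), then reverse the string.
"drought" → "pdagstf" → "ftsgadp".

ftsgadp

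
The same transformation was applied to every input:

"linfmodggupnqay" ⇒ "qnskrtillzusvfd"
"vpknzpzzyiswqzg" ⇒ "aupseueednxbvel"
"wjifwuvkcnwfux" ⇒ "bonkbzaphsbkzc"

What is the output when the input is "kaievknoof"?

The transformation: shift every letter 5 places forward in the alphabet (wrapping around).
On "kaievknoof" that produces "pfnjapsttk".

pfnjapsttk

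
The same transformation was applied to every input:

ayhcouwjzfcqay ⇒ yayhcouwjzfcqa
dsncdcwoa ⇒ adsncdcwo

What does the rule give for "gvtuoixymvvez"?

The rule is to move the last character to the front.
Doing the same to "gvtuoixymvvez": "zgvtuoixymvve".

zgvtuoixymvve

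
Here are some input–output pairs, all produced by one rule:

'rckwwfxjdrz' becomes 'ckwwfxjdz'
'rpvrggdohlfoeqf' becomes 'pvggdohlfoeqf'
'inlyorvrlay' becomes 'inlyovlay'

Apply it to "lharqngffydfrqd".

Each output is the input with this applied: remove every "r".
On "lharqngffydfrqd" that produces "lhaqngffydfqd".

lhaqngffydfqd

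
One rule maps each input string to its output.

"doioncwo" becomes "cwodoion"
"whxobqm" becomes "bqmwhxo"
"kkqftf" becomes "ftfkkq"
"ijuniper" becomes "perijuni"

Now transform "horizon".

zonhori

Each output is the input with this applied: move the last 3 characters to the front (rotate right by 3).
On "horizon" that produces "zonhori".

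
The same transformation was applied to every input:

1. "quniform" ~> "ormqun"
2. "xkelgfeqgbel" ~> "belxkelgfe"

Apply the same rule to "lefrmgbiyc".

iyclefrm

Each output is the input with this applied: move the last 3 characters to the front (rotate right by 3), then delete the last 2 characters.
On "lefrmgbiyc": the first step gives "iyclefrmgb", and the second then gives "iyclefrm".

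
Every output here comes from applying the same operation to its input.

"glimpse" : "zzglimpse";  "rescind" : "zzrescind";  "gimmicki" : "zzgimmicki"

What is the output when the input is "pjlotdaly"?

Rule — prepend "zz".
So "pjlotdaly" becomes "zzpjlotdaly".

zzpjlotdaly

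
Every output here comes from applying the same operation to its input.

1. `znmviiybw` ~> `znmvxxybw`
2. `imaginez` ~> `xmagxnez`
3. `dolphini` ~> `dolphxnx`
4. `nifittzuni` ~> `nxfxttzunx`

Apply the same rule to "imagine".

Rule — replace every "i" with "x".
So "imagine" becomes "xmagxne".

xmagxne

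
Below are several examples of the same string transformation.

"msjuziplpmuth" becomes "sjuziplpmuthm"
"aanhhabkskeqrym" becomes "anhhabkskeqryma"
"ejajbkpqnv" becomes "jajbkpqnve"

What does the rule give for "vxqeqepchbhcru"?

In each case the input is transformed by: move the first character to the end.
Doing the same to "vxqeqepchbhcru": "xqeqepchbhcruv".

xqeqepchbhcruv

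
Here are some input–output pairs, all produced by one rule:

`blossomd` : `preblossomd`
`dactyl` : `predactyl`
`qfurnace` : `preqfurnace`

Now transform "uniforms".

preuniforms

Each output is the input with this applied: prepend "pre".
So "uniforms" becomes "preuniforms".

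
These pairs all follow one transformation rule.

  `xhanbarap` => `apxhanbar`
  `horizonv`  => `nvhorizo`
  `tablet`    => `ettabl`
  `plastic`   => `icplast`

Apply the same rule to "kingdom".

omkingd

Rule — move the last 2 characters to the front (rotate right by 2).
On "kingdom" that produces "omkingd".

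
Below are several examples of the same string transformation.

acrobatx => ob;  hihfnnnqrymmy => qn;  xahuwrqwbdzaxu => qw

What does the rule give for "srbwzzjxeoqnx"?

The transformation: take characters alternately from the front and the back (1st, last, 2nd, 2nd-last, ...), then keep only the last 2 characters.
"srbwzzjxeoqnx" → "sxrnbqwozezxj" → "xj".

xj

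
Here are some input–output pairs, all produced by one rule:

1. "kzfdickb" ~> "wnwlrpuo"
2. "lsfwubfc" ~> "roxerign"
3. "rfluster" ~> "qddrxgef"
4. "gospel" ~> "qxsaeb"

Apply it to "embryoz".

The pattern: shift every letter 12 places forward in the alphabet (wrapping around), then move the last 2 characters to the front (rotate right by 2).
Applying both steps to "embryoz": "qyndkal", then "alqyndk".

alqyndk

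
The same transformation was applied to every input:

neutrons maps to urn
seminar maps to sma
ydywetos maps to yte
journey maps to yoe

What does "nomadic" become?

oia

Rule — sort the characters into reverse alphabetical order, then keep one character in every 3, starting at position 1 (positions 1st, 4th, 7th, ...).
"nomadic" → "onmidca" → "oia".
(Check on "ydywetos": → "yywtsoed" → "yte" ✓)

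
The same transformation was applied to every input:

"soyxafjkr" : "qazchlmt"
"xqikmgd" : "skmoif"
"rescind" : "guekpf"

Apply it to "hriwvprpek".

tkyxrtrgm

Rule — delete the first character, then shift every letter 2 places forward in the alphabet (wrapping around).
"hriwvprpek" → "riwvprpek" → "tkyxrtrgm".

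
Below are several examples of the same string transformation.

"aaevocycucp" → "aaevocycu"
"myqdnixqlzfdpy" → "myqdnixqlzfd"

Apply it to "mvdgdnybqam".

mvdgdnybq

Each output is the input with this applied: delete the last 2 characters.
So "mvdgdnybqam" becomes "mvdgdnybq".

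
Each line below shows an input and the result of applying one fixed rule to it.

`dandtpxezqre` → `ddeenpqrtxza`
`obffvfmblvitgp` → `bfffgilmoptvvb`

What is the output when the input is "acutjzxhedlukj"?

cdehjjkltuuxza

Each output is the input with this applied: sort the characters into alphabetical order, then move the first character to the end.
Starting from "acutjzxhedlukj": after the first operation, "acdehjjkltuuxz"; after the second, "cdehjjkltuuxza".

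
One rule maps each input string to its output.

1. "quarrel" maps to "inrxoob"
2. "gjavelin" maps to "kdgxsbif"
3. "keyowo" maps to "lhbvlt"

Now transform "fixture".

bcfuqro

The pattern: shift every letter 3 places backward in the alphabet (wrapping around), then move the last character to the front.
For "fixture", step one produces "cfuqrob"; step two turns that into "bcfuqro".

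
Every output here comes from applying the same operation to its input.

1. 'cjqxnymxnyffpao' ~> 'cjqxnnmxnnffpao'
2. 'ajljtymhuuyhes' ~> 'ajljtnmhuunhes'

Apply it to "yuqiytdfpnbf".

The pattern: replace every "y" with "n".
Doing the same to "yuqiytdfpnbf": "nuqintdfpnbf".

nuqintdfpnbf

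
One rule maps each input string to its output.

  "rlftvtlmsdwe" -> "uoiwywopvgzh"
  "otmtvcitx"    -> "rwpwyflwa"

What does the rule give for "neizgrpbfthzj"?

What's happening: shift every letter 3 places forward in the alphabet (wrapping around).
On "neizgrpbfthzj" that produces "qhlcjuseiwkcm".

qhlcjuseiwkcm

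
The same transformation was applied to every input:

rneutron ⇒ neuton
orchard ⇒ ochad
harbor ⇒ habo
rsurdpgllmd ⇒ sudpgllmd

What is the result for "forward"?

fowad

The rule is to remove every "r".
For "forward" the result is "fowad".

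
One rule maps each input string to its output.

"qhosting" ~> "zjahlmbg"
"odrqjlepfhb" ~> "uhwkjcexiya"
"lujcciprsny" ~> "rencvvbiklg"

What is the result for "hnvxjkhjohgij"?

The rule is to move the last character to the front, then shift every letter 7 places backward in the alphabet (wrapping around).
For "hnvxjkhjohgij", step one produces "jhnvxjkhjohgi"; step two turns that into "cagoqcdachazb".

cagoqcdachazb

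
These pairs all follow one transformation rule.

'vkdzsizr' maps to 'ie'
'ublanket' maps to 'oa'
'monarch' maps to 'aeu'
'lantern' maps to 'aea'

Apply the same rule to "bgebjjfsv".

Looking at the pairs, the operation is to shift every letter 13 places forward in the alphabet (wrapping around) — i.e. ROT13, then keep only the vowels.
Doing the same to "bgebjjfsv": "ooi".
(Check on "vkdzsizr": → "ixqmfvme" → "ie" ✓)

ooi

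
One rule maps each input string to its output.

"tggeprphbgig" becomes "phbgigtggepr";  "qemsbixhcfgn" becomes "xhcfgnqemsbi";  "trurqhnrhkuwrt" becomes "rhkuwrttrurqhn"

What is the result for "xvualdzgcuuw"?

zgcuuwxvuald

Each output is the input with this applied: swap the front and back halves of the string.
Doing the same to "xvualdzgcuuw": "zgcuuwxvuald".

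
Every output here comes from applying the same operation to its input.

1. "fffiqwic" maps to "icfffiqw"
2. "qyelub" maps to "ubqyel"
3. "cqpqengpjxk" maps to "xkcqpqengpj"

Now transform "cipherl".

The pattern: move the last 2 characters to the front (rotate right by 2).
"cipherl" → "rlciphe".

rlciphe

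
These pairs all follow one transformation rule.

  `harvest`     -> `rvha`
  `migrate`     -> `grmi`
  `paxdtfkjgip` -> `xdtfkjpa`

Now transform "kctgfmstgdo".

Rule — delete the last 3 characters, then move the first 2 characters to the end (rotate left by 2).
Doing the same to "kctgfmstgdo": "tgfmstkc".
(Check on "migrate": → "migr" → "grmi" ✓)

tgfmstkc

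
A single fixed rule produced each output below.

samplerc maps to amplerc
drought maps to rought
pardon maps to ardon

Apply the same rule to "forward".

What's happening: delete the first character.
Applying that to "forward" gives "orward".

orward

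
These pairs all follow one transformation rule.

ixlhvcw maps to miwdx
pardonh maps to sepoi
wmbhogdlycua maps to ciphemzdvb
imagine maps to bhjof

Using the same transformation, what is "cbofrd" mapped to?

pgse

In each case the input is transformed by: shift every letter 1 place forward in the alphabet (wrapping around), then delete the first 2 characters.
Working it through for "cbofrd": intermediate "dcpgse", final "pgse".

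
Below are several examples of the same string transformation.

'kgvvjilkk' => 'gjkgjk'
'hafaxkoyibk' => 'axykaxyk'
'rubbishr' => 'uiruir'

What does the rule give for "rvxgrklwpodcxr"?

The pattern: keep one character in every 3, starting at position 2 (positions 2nd, 5th, 8th, ...), then write the whole string twice.
Applying that to "rvxgrklwpodcxr" gives "vrwdrvrwdr".

vrwdrvrwdr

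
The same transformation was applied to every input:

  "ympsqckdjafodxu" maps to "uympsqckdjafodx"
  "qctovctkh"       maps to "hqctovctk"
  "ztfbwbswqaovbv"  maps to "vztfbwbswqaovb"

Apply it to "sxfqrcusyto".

osxfqrcusyt

The transformation: move the last character to the front.
Applying that to "sxfqrcusyto" gives "osxfqrcusyt".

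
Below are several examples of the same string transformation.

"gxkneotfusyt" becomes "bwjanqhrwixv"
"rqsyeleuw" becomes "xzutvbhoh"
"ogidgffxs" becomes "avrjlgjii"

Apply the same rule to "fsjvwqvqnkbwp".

In each case the input is transformed by: move the last 2 characters to the front (rotate right by 2), then shift every letter 3 places forward in the alphabet (wrapping around).
On "fsjvwqvqnkbwp": the first step gives "wpfsjvwqvqnkb", and the second then gives "zsivmyztytqne".

zsivmyztytqne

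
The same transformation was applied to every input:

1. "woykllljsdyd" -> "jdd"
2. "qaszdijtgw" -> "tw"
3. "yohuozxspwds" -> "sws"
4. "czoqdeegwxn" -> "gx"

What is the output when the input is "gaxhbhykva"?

ka

Looking at the pairs, the operation is to keep every other character starting from the second (positions 2nd, 4th, 6th, ...), then delete the first 3 characters.
"gaxhbhykva" → "ahhka" → "ka".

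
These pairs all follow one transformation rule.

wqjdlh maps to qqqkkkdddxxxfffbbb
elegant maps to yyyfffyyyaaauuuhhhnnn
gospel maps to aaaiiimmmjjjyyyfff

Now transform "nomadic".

Rule — repeat every character 3 times, then shift every letter 6 places backward in the alphabet (wrapping around).
On "nomadic": the first step gives "nnnooommmaaadddiiiccc", and the second then gives "hhhiiiggguuuxxxcccwww".
(Check on "elegant": → "eeellleeegggaaannnttt" → "yyyfffyyyaaauuuhhhnnn" ✓)

hhhiiiggguuuxxxcccwww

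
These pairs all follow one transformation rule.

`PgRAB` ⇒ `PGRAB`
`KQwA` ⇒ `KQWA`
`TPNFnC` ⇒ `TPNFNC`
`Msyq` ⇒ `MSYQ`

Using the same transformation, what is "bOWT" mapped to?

BOWT

The pattern: convert every letter to uppercase.
So "bOWT" becomes "BOWT".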